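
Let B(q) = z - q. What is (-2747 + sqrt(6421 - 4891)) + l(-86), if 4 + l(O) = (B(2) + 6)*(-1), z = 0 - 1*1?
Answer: -2754 + 3*sqrt(170) ≈ -2714.9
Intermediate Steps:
z = -1 (z = 0 - 1 = -1)
B(q) = -1 - q
l(O) = -7 (l(O) = -4 + ((-1 - 1*2) + 6)*(-1) = -4 + ((-1 - 2) + 6)*(-1) = -4 + (-3 + 6)*(-1) = -4 + 3*(-1) = -4 - 3 = -7)
(-2747 + sqrt(6421 - 4891)) + l(-86) = (-2747 + sqrt(6421 - 4891)) - 7 = (-2747 + sqrt(1530)) - 7 = (-2747 + 3*sqrt(170)) - 7 = -2754 + 3*sqrt(170)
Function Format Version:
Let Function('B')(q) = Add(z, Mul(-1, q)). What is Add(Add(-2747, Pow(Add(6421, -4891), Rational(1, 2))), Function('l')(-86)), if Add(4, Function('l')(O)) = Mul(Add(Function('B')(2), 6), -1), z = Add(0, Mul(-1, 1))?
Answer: Add(-2754, Mul(3, Pow(170, Rational(1, 2)))) ≈ -2714.9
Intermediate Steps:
z = -1 (z = Add(0, -1) = -1)
Function('B')(q) = Add(-1, Mul(-1, q))
Function('l')(O) = -7 (Function('l')(O) = Add(-4, Mul(Add(Add(-1, Mul(-1, 2)), 6), -1)) = Add(-4, Mul(Add(Add(-1, -2), 6), -1)) = Add(-4, Mul(Add(-3, 6), -1)) = Add(-4, Mul(3, -1)) = Add(-4, -3) = -7)
Add(Add(-2747, Pow(Add(6421, -4891), Rational(1, 2))), Function('l')(-86)) = Add(Add(-2747, Pow(Add(6421, -4891), Rational(1, 2))), -7) = Add(Add(-2747, Pow(1530, Rational(1, 2))), -7) = Add(Add(-2747, Mul(3, Pow(170, Rational(1, 2)))), -7) = Add(-2754, Mul(3, Pow(170, Rational(1, 2))))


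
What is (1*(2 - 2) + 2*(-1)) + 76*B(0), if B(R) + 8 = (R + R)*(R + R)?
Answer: -610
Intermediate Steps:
B(R) = -8 + 4*R² (B(R) = -8 + (R + R)*(R + R) = -8 + (2*R)*(2*R) = -8 + 4*R²)
(1*(2 - 2) + 2*(-1)) + 76*B(0) = (1*(2 - 2) + 2*(-1)) + 76*(-8 + 4*0²) = (1*0 - 2) + 76*(-8 + 4*0) = (0 - 2) + 76*(-8 + 0) = -2 + 76*(-8) = -2 - 608 = -610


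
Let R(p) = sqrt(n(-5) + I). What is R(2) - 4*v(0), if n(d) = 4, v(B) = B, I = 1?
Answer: sqrt(5) ≈ 2.2361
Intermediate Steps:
R(p) = sqrt(5) (R(p) = sqrt(4 + 1) = sqrt(5))
R(2) - 4*v(0) = sqrt(5) - 4*0 = sqrt(5) + 0 = sqrt(5)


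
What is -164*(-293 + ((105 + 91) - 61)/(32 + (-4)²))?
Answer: 190363/4 ≈ 47591.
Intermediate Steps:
-164*(-293 + ((105 + 91) - 61)/(32 + (-4)²)) = -164*(-293 + (196 - 61)/(32 + 16)) = -164*(-293 + 135/48) = -164*(-293 + 135*(1/48)) = -164*(-293 + 45/16) = -164*(-4643/16) = 190363/4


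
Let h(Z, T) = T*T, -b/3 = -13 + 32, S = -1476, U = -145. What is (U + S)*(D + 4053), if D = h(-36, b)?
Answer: -11836542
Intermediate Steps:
b = -57 (b = -3*(-13 + 32) = -3*19 = -57)
h(Z, T) = T**2
D = 3249 (D = (-57)**2 = 3249)
(U + S)*(D + 4053) = (-145 - 1476)*(3249 + 4053) = -1621*7302 = -11836542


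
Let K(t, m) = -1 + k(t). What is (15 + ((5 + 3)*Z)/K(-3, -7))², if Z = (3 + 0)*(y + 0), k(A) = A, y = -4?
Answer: 1521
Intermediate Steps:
Z = -12 (Z = (3 + 0)*(-4 + 0) = 3*(-4) = -12)
K(t, m) = -1 + t
(15 + ((5 + 3)*Z)/K(-3, -7))² = (15 + ((5 + 3)*(-12))/(-1 - 3))² = (15 + (8*(-12))/(-4))² = (15 - 96*(-¼))² = (15 + 24)² = 39² = 1521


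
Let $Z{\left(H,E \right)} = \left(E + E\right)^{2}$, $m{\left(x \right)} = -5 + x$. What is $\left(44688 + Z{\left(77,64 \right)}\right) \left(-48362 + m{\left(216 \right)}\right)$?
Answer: $-2940677872$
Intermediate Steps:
$Z{\left(H,E \right)} = 4 E^{2}$ ($Z{\left(H,E \right)} = \left(2 E\right)^{2} = 4 E^{2}$)
$\left(44688 + Z{\left(77,64 \right)}\right) \left(-48362 + m{\left(216 \right)}\right) = \left(44688 + 4 \cdot 64^{2}\right) \left(-48362 + \left(-5 + 216\right)\right) = \left(44688 + 4 \cdot 4096\right) \left(-48362 + 211\right) = \left(44688 + 16384\right) \left(-48151\right) = 61072 \left(-48151\right) = -2940677872$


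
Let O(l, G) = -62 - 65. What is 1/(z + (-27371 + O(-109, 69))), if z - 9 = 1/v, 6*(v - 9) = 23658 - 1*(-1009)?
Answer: -24721/679555563 ≈ -3.6378e-5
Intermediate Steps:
O(l, G) = -127
v = 24721/6 (v = 9 + (23658 - 1*(-1009))/6 = 9 + (23658 + 1009)/6 = 9 + (⅙)*24667 = 9 + 24667/6 = 24721/6 ≈ 4120.2)
z = 222495/24721 (z = 9 + 1/(24721/6) = 9 + 6/24721 = 222495/24721 ≈ 9.0002)
1/(z + (-27371 + O(-109, 69))) = 1/(222495/24721 + (-27371 - 127)) = 1/(222495/24721 - 27498) = 1/(-679555563/24721) = -24721/679555563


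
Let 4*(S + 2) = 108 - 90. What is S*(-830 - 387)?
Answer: -6085/2 ≈ -3042.5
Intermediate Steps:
S = 5/2 (S = -2 + (108 - 90)/4 = -2 + (¼)*18 = -2 + 9/2 = 5/2 ≈ 2.5000)
S*(-830 - 387) = 5*(-830 - 387)/2 = (5/2)*(-1217) = -6085/2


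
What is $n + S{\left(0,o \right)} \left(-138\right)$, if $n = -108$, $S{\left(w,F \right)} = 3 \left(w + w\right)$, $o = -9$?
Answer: $-108$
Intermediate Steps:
$S{\left(w,F \right)} = 6 w$ ($S{\left(w,F \right)} = 3 \cdot 2 w = 6 w$)
$n + S{\left(0,o \right)} \left(-138\right) = -108 + 6 \cdot 0 \left(-138\right) = -108 + 0 \left(-138\right) = -108 + 0 = -108$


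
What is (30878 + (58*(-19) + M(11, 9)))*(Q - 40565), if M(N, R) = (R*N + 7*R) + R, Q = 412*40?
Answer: -721273495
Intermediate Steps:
Q = 16480
M(N, R) = 8*R + N*R (M(N, R) = (N*R + 7*R) + R = (7*R + N*R) + R = 8*R + N*R)
(30878 + (58*(-19) + M(11, 9)))*(Q - 40565) = (30878 + (58*(-19) + 9*(8 + 11)))*(16480 - 40565) = (30878 + (-1102 + 9*19))*(-24085) = (30878 + (-1102 + 171))*(-24085) = (30878 - 931)*(-24085) = 29947*(-24085) = -721273495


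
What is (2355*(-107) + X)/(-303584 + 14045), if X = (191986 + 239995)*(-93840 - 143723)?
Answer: 102622954288/289539 ≈ 3.5444e+5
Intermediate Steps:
X = -102622702303 (X = 431981*(-237563) = -102622702303)
(2355*(-107) + X)/(-303584 + 14045) = (2355*(-107) - 102622702303)/(-303584 + 14045) = (-251985 - 102622702303)/(-289539) = -102622954288*(-1/289539) = 102622954288/289539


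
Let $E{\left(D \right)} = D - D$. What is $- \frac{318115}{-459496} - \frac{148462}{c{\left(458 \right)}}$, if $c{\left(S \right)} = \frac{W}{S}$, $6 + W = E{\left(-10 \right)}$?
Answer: $\frac{15621853144153}{1378488} \approx 1.1333 \cdot 10^{7}$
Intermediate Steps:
$E{\left(D \right)} = 0$
$W = -6$ ($W = -6 + 0 = -6$)
$c{\left(S \right)} = - \frac{6}{S}$
$- \frac{318115}{-459496} - \frac{148462}{c{\left(458 \right)}} = - \frac{318115}{-459496} - \frac{148462}{\left(-6\right) \frac{1}{458}} = \left(-318115\right) \left(- \frac{1}{459496}\right) - \frac{148462}{\left(-6\right) \frac{1}{458}} = \frac{318115}{459496} - \frac{148462}{- \frac{3}{229}} = \frac{318115}{459496} - - \frac{33997798}{3} = \frac{318115}{459496} + \frac{33997798}{3} = \frac{15621853144153}{1378488}$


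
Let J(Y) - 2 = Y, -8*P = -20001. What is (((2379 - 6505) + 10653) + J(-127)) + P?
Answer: 71217/8 ≈ 8902.1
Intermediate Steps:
P = 20001/8 (P = -⅛*(-20001) = 20001/8 ≈ 2500.1)
J(Y) = 2 + Y
(((2379 - 6505) + 10653) + J(-127)) + P = (((2379 - 6505) + 10653) + (2 - 127)) + 20001/8 = ((-4126 + 10653) - 125) + 20001/8 = (6527 - 125) + 20001/8 = 6402 + 20001/8 = 71217/8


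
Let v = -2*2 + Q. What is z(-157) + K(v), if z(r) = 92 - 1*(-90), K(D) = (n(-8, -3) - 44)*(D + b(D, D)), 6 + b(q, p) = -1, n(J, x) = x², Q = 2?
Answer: 497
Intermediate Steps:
b(q, p) = -7 (b(q, p) = -6 - 1 = -7)
v = -2 (v = -2*2 + 2 = -4 + 2 = -2)
K(D) = 245 - 35*D (K(D) = ((-3)² - 44)*(D - 7) = (9 - 44)*(-7 + D) = -35*(-7 + D) = 245 - 35*D)
z(r) = 182 (z(r) = 92 + 90 = 182)
z(-157) + K(v) = 182 + (245 - 35*(-2)) = 182 + (245 + 70) = 182 + 315 = 497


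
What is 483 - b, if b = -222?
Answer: 705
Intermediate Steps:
483 - b = 483 - 1*(-222) = 483 + 222 = 705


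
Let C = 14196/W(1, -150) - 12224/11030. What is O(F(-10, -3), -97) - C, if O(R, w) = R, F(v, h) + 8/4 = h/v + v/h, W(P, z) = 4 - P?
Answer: -156491161/33090 ≈ -4729.3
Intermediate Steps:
F(v, h) = -2 + h/v + v/h (F(v, h) = -2 + (h/v + v/h) = -2 + h/v + v/h)
C = 26090868/5515 (C = 14196/(4 - 1*1) - 12224/11030 = 14196/(4 - 1) - 12224*1/11030 = 14196/3 - 6112/5515 = 14196*(1/3) - 6112/5515 = 4732 - 6112/5515 = 26090868/5515 ≈ 4730.9)
O(F(-10, -3), -97) - C = (-2 - 3/(-10) - 10/(-3)) - 1*26090868/5515 = (-2 - 3*(-1/10) - 10*(-1/3)) - 26090868/5515 = (-2 + 3/10 + 10/3) - 26090868/5515 = 49/30 - 26090868/5515 = -156491161/33090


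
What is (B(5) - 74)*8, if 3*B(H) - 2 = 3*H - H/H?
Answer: -1648/3 ≈ -549.33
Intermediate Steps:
B(H) = ⅓ + H (B(H) = ⅔ + (3*H - H/H)/3 = ⅔ + (3*H - 1*1)/3 = ⅔ + (3*H - 1)/3 = ⅔ + (-1 + 3*H)/3 = ⅔ + (-⅓ + H) = ⅓ + H)
(B(5) - 74)*8 = ((⅓ + 5) - 74)*8 = (16/3 - 74)*8 = -206/3*8 = -1648/3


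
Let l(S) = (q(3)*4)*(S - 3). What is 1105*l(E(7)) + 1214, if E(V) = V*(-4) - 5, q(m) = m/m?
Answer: -157906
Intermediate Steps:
q(m) = 1
E(V) = -5 - 4*V (E(V) = -4*V - 5 = -5 - 4*V)
l(S) = -12 + 4*S (l(S) = (1*4)*(S - 3) = 4*(-3 + S) = -12 + 4*S)
1105*l(E(7)) + 1214 = 1105*(-12 + 4*(-5 - 4*7)) + 1214 = 1105*(-12 + 4*(-5 - 28)) + 1214 = 1105*(-12 + 4*(-33)) + 1214 = 1105*(-12 - 132) + 1214 = 1105*(-144) + 1214 = -159120 + 1214 = -157906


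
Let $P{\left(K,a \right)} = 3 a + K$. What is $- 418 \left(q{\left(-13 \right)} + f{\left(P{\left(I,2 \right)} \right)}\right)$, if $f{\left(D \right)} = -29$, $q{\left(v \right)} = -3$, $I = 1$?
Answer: $13376$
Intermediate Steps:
$P{\left(K,a \right)} = K + 3 a$
$- 418 \left(q{\left(-13 \right)} + f{\left(P{\left(I,2 \right)} \right)}\right) = - 418 \left(-3 - 29\right) = \left(-418\right) \left(-32\right) = 13376$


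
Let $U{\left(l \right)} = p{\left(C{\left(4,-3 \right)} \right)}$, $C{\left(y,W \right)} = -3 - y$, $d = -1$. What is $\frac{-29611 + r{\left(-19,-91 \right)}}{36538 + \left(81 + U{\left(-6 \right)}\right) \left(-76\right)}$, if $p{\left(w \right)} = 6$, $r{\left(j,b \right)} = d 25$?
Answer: $- \frac{14818}{14963} \approx -0.99031$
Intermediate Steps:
$r{\left(j,b \right)} = -25$ ($r{\left(j,b \right)} = \left(-1\right) 25 = -25$)
$U{\left(l \right)} = 6$
$\frac{-29611 + r{\left(-19,-91 \right)}}{36538 + \left(81 + U{\left(-6 \right)}\right) \left(-76\right)} = \frac{-29611 - 25}{36538 + \left(81 + 6\right) \left(-76\right)} = - \frac{29636}{36538 + 87 \left(-76\right)} = - \frac{29636}{36538 - 6612} = - \frac{29636}{29926} = \left(-29636\right) \frac{1}{29926} = - \frac{14818}{14963}$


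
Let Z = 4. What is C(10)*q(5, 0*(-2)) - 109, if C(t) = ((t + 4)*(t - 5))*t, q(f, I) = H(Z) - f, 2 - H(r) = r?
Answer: -5009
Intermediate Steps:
H(r) = 2 - r
q(f, I) = -2 - f (q(f, I) = (2 - 1*4) - f = (2 - 4) - f = -2 - f)
C(t) = t*(-5 + t)*(4 + t) (C(t) = ((4 + t)*(-5 + t))*t = ((-5 + t)*(4 + t))*t = t*(-5 + t)*(4 + t))
C(10)*q(5, 0*(-2)) - 109 = (10*(-20 + 10**2 - 1*10))*(-2 - 1*5) - 109 = (10*(-20 + 100 - 10))*(-2 - 5) - 109 = (10*70)*(-7) - 109 = 700*(-7) - 109 = -4900 - 109 = -5009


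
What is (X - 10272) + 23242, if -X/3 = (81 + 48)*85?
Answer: -19925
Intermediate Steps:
X = -32895 (X = -3*(81 + 48)*85 = -387*85 = -3*10965 = -32895)
(X - 10272) + 23242 = (-32895 - 10272) + 23242 = -43167 + 23242 = -19925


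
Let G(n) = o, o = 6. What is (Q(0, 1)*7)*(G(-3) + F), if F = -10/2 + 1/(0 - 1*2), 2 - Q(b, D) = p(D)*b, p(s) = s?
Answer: 7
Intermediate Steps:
G(n) = 6
Q(b, D) = 2 - D*b
F = -11/2 (F = -10*½ + 1/(0 - 2) = -5 + 1/(-2) = -5 + 1*(-½) = -5 - ½ = -11/2 ≈ -5.5000)
(Q(0, 1)*7)*(G(-3) + F) = ((2 - 1*1*0)*7)*(6 - 11/2) = ((2 + 0)*7)*(½) = (2*7)*(½) = 14*(½) = 7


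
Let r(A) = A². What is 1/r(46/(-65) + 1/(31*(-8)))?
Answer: 259854400/131629729 ≈ 1.9741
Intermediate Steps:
1/r(46/(-65) + 1/(31*(-8))) = 1/((46/(-65) + 1/(31*(-8)))²) = 1/((46*(-1/65) + (1/31)*(-⅛))²) = 1/((-46/65 - 1/248)²) = 1/((-11473/16120)²) = 1/(131629729/259854400) = 259854400/131629729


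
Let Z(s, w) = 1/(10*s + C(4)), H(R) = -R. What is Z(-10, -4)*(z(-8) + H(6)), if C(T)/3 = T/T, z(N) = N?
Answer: 14/97 ≈ 0.14433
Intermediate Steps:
C(T) = 3 (C(T) = 3*(T/T) = 3*1 = 3)
Z(s, w) = 1/(3 + 10*s) (Z(s, w) = 1/(10*s + 3) = 1/(3 + 10*s))
Z(-10, -4)*(z(-8) + H(6)) = (-8 - 1*6)/(3 + 10*(-10)) = (-8 - 6)/(3 - 100) = -14/(-97) = -1/97*(-14) = 14/97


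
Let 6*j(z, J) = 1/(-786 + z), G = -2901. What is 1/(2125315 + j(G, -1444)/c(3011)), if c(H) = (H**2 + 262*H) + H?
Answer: 218078985708/463486539509998019 ≈ 4.7052e-7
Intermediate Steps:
j(z, J) = 1/(6*(-786 + z))
c(H) = H**2 + 263*H
1/(2125315 + j(G, -1444)/c(3011)) = 1/(2125315 + (1/(6*(-786 - 2901)))/((3011*(263 + 3011)))) = 1/(2125315 + ((1/6)/(-3687))/((3011*3274))) = 1/(2125315 + ((1/6)*(-1/3687))/9858014) = 1/(2125315 - 1/22122*1/9858014) = 1/(2125315 - 1/218078985708) = 1/(463486539509998019/218078985708) = 218078985708/463486539509998019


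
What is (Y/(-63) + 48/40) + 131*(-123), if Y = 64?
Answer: -5075537/315 ≈ -16113.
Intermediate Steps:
(Y/(-63) + 48/40) + 131*(-123) = (64/(-63) + 48/40) + 131*(-123) = (64*(-1/63) + 48*(1/40)) - 16113 = (-64/63 + 6/5) - 16113 = 58/315 - 16113 = -5075537/315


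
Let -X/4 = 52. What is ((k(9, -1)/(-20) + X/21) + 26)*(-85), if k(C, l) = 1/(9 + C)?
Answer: -689401/504 ≈ -1367.9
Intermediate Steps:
X = -208 (X = -4*52 = -208)
((k(9, -1)/(-20) + X/21) + 26)*(-85) = ((1/((9 + 9)*(-20)) - 208/21) + 26)*(-85) = ((-1/20/18 - 208*1/21) + 26)*(-85) = (((1/18)*(-1/20) - 208/21) + 26)*(-85) = ((-1/360 - 208/21) + 26)*(-85) = (-24967/2520 + 26)*(-85) = (40553/2520)*(-85) = -689401/504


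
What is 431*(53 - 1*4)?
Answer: 21119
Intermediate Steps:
431*(53 - 1*4) = 431*(53 - 4) = 431*49 = 21119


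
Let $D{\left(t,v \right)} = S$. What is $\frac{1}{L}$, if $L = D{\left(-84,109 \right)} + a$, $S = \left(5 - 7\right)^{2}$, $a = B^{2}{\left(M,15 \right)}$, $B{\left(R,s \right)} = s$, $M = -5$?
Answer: $\frac{1}{229} \approx 0.0043668$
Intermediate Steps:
$a = 225$ ($a = 15^{2} = 225$)
$S = 4$ ($S = \left(-2\right)^{2} = 4$)
$D{\left(t,v \right)} = 4$
$L = 229$ ($L = 4 + 225 = 229$)
$\frac{1}{L} = \frac{1}{229}$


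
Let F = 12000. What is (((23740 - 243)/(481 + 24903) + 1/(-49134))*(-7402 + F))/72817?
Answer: 3676095313/62893790508 ≈ 0.058449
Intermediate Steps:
(((23740 - 243)/(481 + 24903) + 1/(-49134))*(-7402 + F))/72817 = (((23740 - 243)/(481 + 24903) + 1/(-49134))*(-7402 + 12000))/72817 = ((23497/25384 - 1/49134)*4598)*(1/72817) = ((30380953/32821512)*4598)*(1/72817) = (3676095313/863724)*(1/72817) = 3676095313/62893790508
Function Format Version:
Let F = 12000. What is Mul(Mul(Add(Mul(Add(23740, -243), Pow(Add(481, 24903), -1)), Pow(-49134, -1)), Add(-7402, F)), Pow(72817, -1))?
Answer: Rational(3676095313, 62893790508) ≈ 0.058449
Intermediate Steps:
Mul(Mul(Add(Mul(Add(23740, -243), Pow(Add(481, 24903), -1)), Pow(-49134, -1)), Add(-7402, F)), Pow(72817, -1)) = Mul(Mul(Add(Mul(Add(23740, -243), Pow(Add(481, 24903), -1)), Pow(-49134, -1)), Add(-7402, 12000)), Pow(72817, -1)) = Mul(Mul(Add(Mul(23497, Pow(25384, -1)), Rational(-1, 49134)), 4598), Rational(1, 72817)) = Mul(Mul(Add(Mul(23497, Rational(1, 25384)), Rational(-1, 49134)), 4598), Rational(1, 72817)) = Mul(Mul(Add(Rational(23497, 25384), Rational(-1, 49134)), 4598), Rational(1, 72817)) = Mul(Mul(Rational(30380953, 32821512), 4598), Rational(1, 72817)) = Mul(Rational(3676095313, 863724), Rational(1, 72817)) = Rational(3676095313, 62893790508)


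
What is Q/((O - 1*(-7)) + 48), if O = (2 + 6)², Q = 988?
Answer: 988/119 ≈ 8.3025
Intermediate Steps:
O = 64 (O = 8² = 64)
Q/((O - 1*(-7)) + 48) = 988/((64 - 1*(-7)) + 48) = 988/((64 + 7) + 48) = 988/(71 + 48) = 988/119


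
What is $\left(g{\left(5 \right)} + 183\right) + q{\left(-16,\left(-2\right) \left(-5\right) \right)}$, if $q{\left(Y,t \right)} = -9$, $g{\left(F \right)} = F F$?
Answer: $199$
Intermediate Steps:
$g{\left(F \right)} = F^{2}$
$\left(g{\left(5 \right)} + 183\right) + q{\left(-16,\left(-2\right) \left(-5\right) \right)} = \left(5^{2} + 183\right) - 9 = \left(25 + 183\right) - 9 = 208 - 9 = 199$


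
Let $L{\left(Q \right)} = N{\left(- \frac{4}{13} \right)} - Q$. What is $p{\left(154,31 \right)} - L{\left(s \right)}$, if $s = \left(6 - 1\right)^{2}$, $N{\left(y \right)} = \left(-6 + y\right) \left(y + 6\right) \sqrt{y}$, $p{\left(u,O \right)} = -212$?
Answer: $-187 + \frac{12136 i \sqrt{13}}{2197} \approx -187.0 + 19.917 i$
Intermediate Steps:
$N{\left(y \right)} = \sqrt{y} \left(-6 + y\right) \left(6 + y\right)$ ($N{\left(y \right)} = \left(-6 + y\right) \left(6 + y\right) \sqrt{y} = \sqrt{y} \left(-6 + y\right) \left(6 + y\right)$)
$s = 25$ ($s = 5^{2} = 25$)
$L{\left(Q \right)} = - Q - \frac{12136 i \sqrt{13}}{2197}$ ($L{\left(Q \right)} = \sqrt{- \frac{4}{13}} \left(-36 + \left(- \frac{4}{13}\right)^{2}\right) - Q = \frac{2 i \sqrt{13}}{13} \left(-36 + \frac{16}{169}\right) - Q = \frac{2 i \sqrt{13}}{13} \left(- \frac{6068}{169}\right) - Q = - \frac{12136 i \sqrt{13}}{2197} - Q = - Q - \frac{12136 i \sqrt{13}}{2197}$)
$p{\left(154,31 \right)} - L{\left(s \right)} = -212 - \left(\left(-1\right) 25 - \frac{12136 i \sqrt{13}}{2197}\right) = -212 - \left(-25 - \frac{12136 i \sqrt{13}}{2197}\right) = -212 + \left(25 + \frac{12136 i \sqrt{13}}{2197}\right) = -187 + \frac{12136 i \sqrt{13}}{2197}$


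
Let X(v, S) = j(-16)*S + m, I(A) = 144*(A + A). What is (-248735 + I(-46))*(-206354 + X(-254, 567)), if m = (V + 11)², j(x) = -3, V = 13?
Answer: 54355970857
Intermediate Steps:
I(A) = 288*A (I(A) = 144*(2*A) = 288*A)
m = 576 (m = (13 + 11)² = 24² = 576)
X(v, S) = 576 - 3*S (X(v, S) = -3*S + 576 = 576 - 3*S)
(-248735 + I(-46))*(-206354 + X(-254, 567)) = (-248735 + 288*(-46))*(-206354 + (576 - 3*567)) = (-248735 - 13248)*(-206354 + (576 - 1701)) = -261983*(-206354 - 1125) = -261983*(-207479) = 54355970857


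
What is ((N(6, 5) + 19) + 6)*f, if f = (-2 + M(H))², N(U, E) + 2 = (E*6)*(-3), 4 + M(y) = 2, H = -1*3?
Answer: -1072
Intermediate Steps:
H = -3
M(y) = -2 (M(y) = -4 + 2 = -2)
N(U, E) = -2 - 18*E (N(U, E) = -2 + (E*6)*(-3) = -2 + (6*E)*(-3) = -2 - 18*E)
f = 16 (f = (-2 - 2)² = (-4)² = 16)
((N(6, 5) + 19) + 6)*f = (((-2 - 18*5) + 19) + 6)*16 = (((-2 - 90) + 19) + 6)*16 = ((-92 + 19) + 6)*16 = (-73 + 6)*16 = -67*16 = -1072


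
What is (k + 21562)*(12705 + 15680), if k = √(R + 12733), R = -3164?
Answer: 612037370 + 28385*√9569 ≈ 6.1481e+8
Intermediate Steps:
k = √9569 (k = √(-3164 + 12733) = √9569 ≈ 97.821)
(k + 21562)*(12705 + 15680) = (√9569 + 21562)*(12705 + 15680) = (21562 + √9569)*28385 = 612037370 + 28385*√9569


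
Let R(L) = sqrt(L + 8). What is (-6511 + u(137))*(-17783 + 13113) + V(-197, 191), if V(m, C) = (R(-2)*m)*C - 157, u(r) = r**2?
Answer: -57245017 - 37627*sqrt(6) ≈ -5.7337e+7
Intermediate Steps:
R(L) = sqrt(8 + L)
V(m, C) = -157 + C*m*sqrt(6) (V(m, C) = (sqrt(8 - 2)*m)*C - 157 = (sqrt(6)*m)*C - 157 = (m*sqrt(6))*C - 157 = C*m*sqrt(6) - 157 = -157 + C*m*sqrt(6))
(-6511 + u(137))*(-17783 + 13113) + V(-197, 191) = (-6511 + 137**2)*(-17783 + 13113) + (-157 + 191*(-197)*sqrt(6)) = (-6511 + 18769)*(-4670) + (-157 - 37627*sqrt(6)) = 12258*(-4670) + (-157 - 37627*sqrt(6)) = -57244860 + (-157 - 37627*sqrt(6)) = -57245017 - 37627*sqrt(6)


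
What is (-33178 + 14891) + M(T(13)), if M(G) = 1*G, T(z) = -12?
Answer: -18299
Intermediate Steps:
M(G) = G
(-33178 + 14891) + M(T(13)) = (-33178 + 14891) - 12 = -18287 - 12 = -18299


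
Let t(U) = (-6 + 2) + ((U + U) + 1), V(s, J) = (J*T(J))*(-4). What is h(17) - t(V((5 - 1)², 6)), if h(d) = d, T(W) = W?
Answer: 308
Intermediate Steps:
V(s, J) = -4*J² (V(s, J) = (J*J)*(-4) = J²*(-4) = -4*J²)
t(U) = -3 + 2*U (t(U) = -4 + (2*U + 1) = -4 + (1 + 2*U) = -3 + 2*U)
h(17) - t(V((5 - 1)², 6)) = 17 - (-3 + 2*(-4*6²)) = 17 - (-3 + 2*(-4*36)) = 17 - (-3 + 2*(-144)) = 17 - (-3 - 288) = 17 - 1*(-291) = 17 + 291 = 308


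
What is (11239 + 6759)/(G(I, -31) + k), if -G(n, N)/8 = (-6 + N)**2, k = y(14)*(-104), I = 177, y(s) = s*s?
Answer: -8999/15668 ≈ -0.57436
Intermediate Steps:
y(s) = s**2
k = -20384 (k = 14**2*(-104) = 196*(-104) = -20384)
G(n, N) = -8*(-6 + N)**2
(11239 + 6759)/(G(I, -31) + k) = (11239 + 6759)/(-8*(-6 - 31)**2 - 20384) = 17998/(-8*(-37)**2 - 20384) = 17998/(-8*1369 - 20384) = 17998/(-10952 - 20384) = 17998/(-31336) = 17998*(-1/31336) = -8999/15668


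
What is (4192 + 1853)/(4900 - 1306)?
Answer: 2015/1198 ≈ 1.6820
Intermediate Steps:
(4192 + 1853)/(4900 - 1306) = 6045/3594 = 6045*(1/3594) = 2015/1198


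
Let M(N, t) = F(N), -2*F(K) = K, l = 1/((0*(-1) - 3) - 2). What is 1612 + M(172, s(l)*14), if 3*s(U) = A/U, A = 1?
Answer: 1526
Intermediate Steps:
l = -⅕ (l = 1/((0 - 3) - 2) = 1/(-3 - 2) = 1/(-5) = -⅕ ≈ -0.20000)
s(U) = 1/(3*U) (s(U) = (1/U)/3 = 1/(3*U))
F(K) = -K/2
M(N, t) = -N/2
1612 + M(172, s(l)*14) = 1612 - ½*172 = 1612 - 86 = 1526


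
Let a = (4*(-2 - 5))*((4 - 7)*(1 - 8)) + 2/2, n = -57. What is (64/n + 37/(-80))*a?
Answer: 4243423/4560 ≈ 930.58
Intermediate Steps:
a = -587 (a = (4*(-7))*(-3*(-7)) + 2*(½) = -28*21 + 1 = -588 + 1 = -587)
(64/n + 37/(-80))*a = (64/(-57) + 37/(-80))*(-587) = (64*(-1/57) + 37*(-1/80))*(-587) = (-64/57 - 37/80)*(-587) = -7229/4560*(-587) = 4243423/4560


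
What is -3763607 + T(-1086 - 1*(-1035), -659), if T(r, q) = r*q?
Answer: -3729998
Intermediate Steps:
T(r, q) = q*r
-3763607 + T(-1086 - 1*(-1035), -659) = -3763607 - 659*(-1086 - 1*(-1035)) = -3763607 - 659*(-1086 + 1035) = -3763607 - 659*(-51) = -3763607 + 33609 = -3729998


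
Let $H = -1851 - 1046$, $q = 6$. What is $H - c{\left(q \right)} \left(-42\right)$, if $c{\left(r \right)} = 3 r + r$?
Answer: $-1889$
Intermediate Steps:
$c{\left(r \right)} = 4 r$
$H = -2897$
$H - c{\left(q \right)} \left(-42\right) = -2897 - 4 \cdot 6 \left(-42\right) = -2897 - 24 \left(-42\right) = -2897 - -1008 = -2897 + 1008 = -1889$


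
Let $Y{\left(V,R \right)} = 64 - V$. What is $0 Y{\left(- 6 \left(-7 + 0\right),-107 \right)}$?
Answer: $0$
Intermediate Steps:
$0 Y{\left(- 6 \left(-7 + 0\right),-107 \right)} = 0 \left(64 - - 6 \left(-7 + 0\right)\right) = 0 \left(64 - \left(-6\right) \left(-7\right)\right) = 0 \left(64 - 42\right) = 0 \cdot 22 = 0$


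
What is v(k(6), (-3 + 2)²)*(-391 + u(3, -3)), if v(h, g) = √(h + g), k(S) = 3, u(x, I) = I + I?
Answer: -794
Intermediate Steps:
u(x, I) = 2*I
v(h, g) = √(g + h)
v(k(6), (-3 + 2)²)*(-391 + u(3, -3)) = √((-3 + 2)² + 3)*(-391 + 2*(-3)) = √((-1)² + 3)*(-391 - 6) = √(1 + 3)*(-397) = √4*(-397) = 2*(-397) = -794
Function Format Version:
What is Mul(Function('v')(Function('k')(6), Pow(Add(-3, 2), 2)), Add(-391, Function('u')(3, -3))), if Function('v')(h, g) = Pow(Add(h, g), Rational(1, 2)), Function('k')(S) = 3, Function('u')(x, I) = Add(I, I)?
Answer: -794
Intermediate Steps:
Function('u')(x, I) = Mul(2, I)
Function('v')(h, g) = Pow(Add(g, h), Rational(1, 2))
Mul(Function('v')(Function('k')(6), Pow(Add(-3, 2), 2)), Add(-391, Function('u')(3, -3))) = Mul(Pow(Add(Pow(Add(-3, 2), 2), 3), Rational(1, 2)), Add(-391, Mul(2, -3))) = Mul(Pow(Add(Pow(-1, 2), 3), Rational(1, 2)), Add(-391, -6)) = Mul(Pow(Add(1, 3), Rational(1, 2)), -397) = Mul(Pow(4, Rational(1, 2)), -397) = Mul(2, -397) = -794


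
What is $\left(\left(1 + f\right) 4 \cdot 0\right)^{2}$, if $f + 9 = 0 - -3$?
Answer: $0$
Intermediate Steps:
$f = -6$ ($f = -9 + \left(0 - -3\right) = -9 + \left(0 + 3\right) = -9 + 3 = -6$)
$\left(\left(1 + f\right) 4 \cdot 0\right)^{2} = \left(\left(1 - 6\right) 4 \cdot 0\right)^{2} = \left(\left(-5\right) 0\right)^{2} = 0^{2} = 0$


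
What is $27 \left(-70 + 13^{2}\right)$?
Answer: $2673$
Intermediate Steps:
$27 \left(-70 + 13^{2}\right) = 27 \left(-70 + 169\right) = 27 \cdot 99 = 2673$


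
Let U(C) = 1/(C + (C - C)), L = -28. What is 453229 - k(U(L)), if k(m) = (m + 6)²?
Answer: 355303647/784 ≈ 4.5319e+5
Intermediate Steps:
U(C) = 1/C (U(C) = 1/(C + 0) = 1/C)
k(m) = (6 + m)²
453229 - k(U(L)) = 453229 - (6 + 1/(-28))² = 453229 - (6 - 1/28)² = 453229 - (167/28)² = 453229 - 1*27889/784 = 453229 - 27889/784 = 355303647/784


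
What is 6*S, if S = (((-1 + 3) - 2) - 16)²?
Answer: 1536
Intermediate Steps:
S = 256 (S = ((2 - 2) - 16)² = (0 - 16)² = (-16)² = 256)
6*S = 6*256 = 1536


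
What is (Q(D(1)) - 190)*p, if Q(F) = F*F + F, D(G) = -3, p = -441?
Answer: 81144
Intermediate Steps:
Q(F) = F + F**2 (Q(F) = F**2 + F = F + F**2)
(Q(D(1)) - 190)*p = (-3*(1 - 3) - 190)*(-441) = (-3*(-2) - 190)*(-441) = (6 - 190)*(-441) = -184*(-441) = 81144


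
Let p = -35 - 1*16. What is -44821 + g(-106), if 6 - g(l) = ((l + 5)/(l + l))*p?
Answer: -9495629/212 ≈ -44791.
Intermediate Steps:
p = -51 (p = -35 - 16 = -51)
g(l) = 6 + 51*(5 + l)/(2*l) (g(l) = 6 - (l + 5)/(l + l)*(-51) = 6 - (5 + l)/((2*l))*(-51) = 6 - (5 + l)*(1/(2*l))*(-51) = 6 - (5 + l)/(2*l)*(-51) = 6 - (-51)*(5 + l)/(2*l) = 6 + 51*(5 + l)/(2*l))
-44821 + g(-106) = -44821 + (3/2)*(85 + 21*(-106))/(-106) = -44821 + (3/2)*(-1/106)*(85 - 2226) = -44821 + (3/2)*(-1/106)*(-2141) = -44821 + 6423/212 = -9495629/212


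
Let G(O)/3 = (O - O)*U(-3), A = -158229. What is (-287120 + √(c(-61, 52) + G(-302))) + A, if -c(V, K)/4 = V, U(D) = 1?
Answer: -445349 + 2*√61 ≈ -4.4533e+5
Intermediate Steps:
c(V, K) = -4*V
G(O) = 0 (G(O) = 3*((O - O)*1) = 3*(0*1) = 3*0 = 0)
(-287120 + √(c(-61, 52) + G(-302))) + A = (-287120 + √(-4*(-61) + 0)) - 158229 = (-287120 + √(244 + 0)) - 158229 = (-287120 + √244) - 158229 = (-287120 + 2*√61) - 158229 = -445349 + 2*√61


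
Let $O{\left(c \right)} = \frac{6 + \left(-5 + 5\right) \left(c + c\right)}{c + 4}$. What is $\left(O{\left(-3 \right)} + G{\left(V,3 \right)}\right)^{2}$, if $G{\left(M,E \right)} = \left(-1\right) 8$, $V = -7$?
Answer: $4$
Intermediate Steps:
$O{\left(c \right)} = \frac{6}{4 + c}$ ($O{\left(c \right)} = \frac{6 + 0 \cdot 2 c}{4 + c} = \frac{6 + 0}{4 + c} = \frac{6}{4 + c}$)
$G{\left(M,E \right)} = -8$
$\left(O{\left(-3 \right)} + G{\left(V,3 \right)}\right)^{2} = \left(\frac{6}{4 - 3} - 8\right)^{2} = \left(\frac{6}{1} - 8\right)^{2} = \left(6 \cdot 1 - 8\right)^{2} = \left(6 - 8\right)^{2} = \left(-2\right)^{2} = 4$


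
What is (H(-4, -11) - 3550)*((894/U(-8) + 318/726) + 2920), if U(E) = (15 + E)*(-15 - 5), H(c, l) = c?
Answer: -43859954871/4235 ≈ -1.0357e+7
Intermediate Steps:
U(E) = -300 - 20*E (U(E) = (15 + E)*(-20) = -300 - 20*E)
(H(-4, -11) - 3550)*((894/U(-8) + 318/726) + 2920) = (-4 - 3550)*((894/(-300 - 20*(-8)) + 318/726) + 2920) = -3554*((894/(-300 + 160) + 318*(1/726)) + 2920) = -3554*((894/(-140) + 53/121) + 2920) = -3554*((894*(-1/140) + 53/121) + 2920) = -3554*((-447/70 + 53/121) + 2920) = -3554*(-50377/8470 + 2920) = -3554*24682023/8470 = -43859954871/4235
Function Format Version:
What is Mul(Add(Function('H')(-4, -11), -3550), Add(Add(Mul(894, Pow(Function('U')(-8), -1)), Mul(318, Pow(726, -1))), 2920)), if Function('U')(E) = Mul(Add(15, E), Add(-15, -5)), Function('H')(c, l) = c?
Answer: Rational(-43859954871, 4235) ≈ -1.0357e+7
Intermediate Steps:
Function('U')(E) = Add(-300, Mul(-20, E)) (Function('U')(E) = Mul(Add(15, E), -20) = Add(-300, Mul(-20, E)))
Mul(Add(Function('H')(-4, -11), -3550), Add(Add(Mul(894, Pow(Function('U')(-8), -1)), Mul(318, Pow(726, -1))), 2920)) = Mul(Add(-4, -3550), Add(Add(Mul(894, Pow(Add(-300, Mul(-20, -8)), -1)), Mul(318, Pow(726, -1))), 2920)) = Mul(-3554, Add(Add(Mul(894, Pow(Add(-300, 160), -1)), Mul(318, Rational(1, 726))), 2920)) = Mul(-3554, Add(Add(Mul(894, Pow(-140, -1)), Rational(53, 121)), 2920)) = Mul(-3554, Add(Add(Mul(894, Rational(-1, 140)), Rational(53, 121)), 2920)) = Mul(-3554, Add(Add(Rational(-447, 70), Rational(53, 121)), 2920)) = Mul(-3554, Add(Rational(-50377, 8470), 2920)) = Mul(-3554, Rational(24682023, 8470)) = Rational(-43859954871, 4235)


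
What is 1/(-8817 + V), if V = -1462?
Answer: -1/10279 ≈ -9.7286e-5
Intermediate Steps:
1/(-8817 + V) = 1/(-8817 - 1462) = 1/(-10279) = -1/10279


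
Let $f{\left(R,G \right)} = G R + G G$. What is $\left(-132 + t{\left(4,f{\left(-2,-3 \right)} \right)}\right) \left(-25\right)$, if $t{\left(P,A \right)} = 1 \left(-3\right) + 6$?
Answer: $3225$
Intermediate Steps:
$f{\left(R,G \right)} = G^{2} + G R$ ($f{\left(R,G \right)} = G R + G^{2} = G^{2} + G R$)
$t{\left(P,A \right)} = 3$ ($t{\left(P,A \right)} = -3 + 6 = 3$)
$\left(-132 + t{\left(4,f{\left(-2,-3 \right)} \right)}\right) \left(-25\right) = \left(-132 + 3\right) \left(-25\right) = \left(-129\right) \left(-25\right) = 3225$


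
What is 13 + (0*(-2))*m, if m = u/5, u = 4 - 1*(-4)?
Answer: 13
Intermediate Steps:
u = 8 (u = 4 + 4 = 8)
m = 8/5 ≈ 1.6000
13 + (0*(-2))*m = 13 + (0*(-2))*(8/5) = 13 + 0*(8/5) = 13 + 0 = 13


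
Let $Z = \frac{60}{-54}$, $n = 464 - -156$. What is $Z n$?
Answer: $- \frac{6200}{9} \approx -688.89$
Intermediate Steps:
$n = 620$ ($n = 464 + 156 = 620$)
$Z = - \frac{10}{9}$ ($Z = 60 \left(- \frac{1}{54}\right) = - \frac{10}{9} \approx -1.1111$)
$Z n = \left(- \frac{10}{9}\right) 620 = - \frac{6200}{9}$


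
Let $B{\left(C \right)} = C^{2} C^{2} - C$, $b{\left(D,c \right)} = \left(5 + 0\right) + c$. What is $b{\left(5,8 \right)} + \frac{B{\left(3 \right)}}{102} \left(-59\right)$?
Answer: $- \frac{546}{17} \approx -32.118$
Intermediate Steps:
$b{\left(D,c \right)} = 5 + c$
$B{\left(C \right)} = C^{4} - C$
$b{\left(5,8 \right)} + \frac{B{\left(3 \right)}}{102} \left(-59\right) = \left(5 + 8\right) + \frac{3^{4} - 3}{102} \left(-59\right) = 13 + \left(81 - 3\right) \frac{1}{102} \left(-59\right) = 13 + 78 \cdot \frac{1}{102} \left(-59\right) = 13 + \frac{13}{17} \left(-59\right) = 13 - \frac{767}{17} = - \frac{546}{17}$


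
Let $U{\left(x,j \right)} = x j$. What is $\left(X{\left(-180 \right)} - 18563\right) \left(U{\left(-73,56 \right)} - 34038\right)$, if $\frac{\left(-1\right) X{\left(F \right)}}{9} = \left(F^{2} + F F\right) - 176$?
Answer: $22882424554$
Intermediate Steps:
$U{\left(x,j \right)} = j x$
$X{\left(F \right)} = 1584 - 18 F^{2}$ ($X{\left(F \right)} = - 9 \left(\left(F^{2} + F F\right) - 176\right) = - 9 \left(\left(F^{2} + F^{2}\right) - 176\right) = - 9 \left(2 F^{2} - 176\right) = - 9 \left(-176 + 2 F^{2}\right) = 1584 - 18 F^{2}$)
$\left(X{\left(-180 \right)} - 18563\right) \left(U{\left(-73,56 \right)} - 34038\right) = \left(\left(1584 - 18 \left(-180\right)^{2}\right) - 18563\right) \left(56 \left(-73\right) - 34038\right) = \left(\left(1584 - 583200\right) - 18563\right) \left(-4088 - 34038\right) = \left(\left(1584 - 583200\right) - 18563\right) \left(-38126\right) = \left(-581616 - 18563\right) \left(-38126\right) = \left(-600179\right) \left(-38126\right) = 22882424554$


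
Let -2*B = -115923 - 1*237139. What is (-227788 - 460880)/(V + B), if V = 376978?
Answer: -229556/184503 ≈ -1.2442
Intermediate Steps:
B = 176531 (B = -(-115923 - 1*237139)/2 = -(-115923 - 237139)/2 = -1/2*(-353062) = 176531)
(-227788 - 460880)/(V + B) = (-227788 - 460880)/(376978 + 176531) = -688668/553509 = -688668*1/553509 = -229556/184503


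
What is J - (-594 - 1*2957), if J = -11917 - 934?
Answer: -9300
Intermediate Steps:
J = -12851
J - (-594 - 1*2957) = -12851 - (-594 - 1*2957) = -12851 - (-594 - 2957) = -12851 - 1*(-3551) = -12851 + 3551 = -9300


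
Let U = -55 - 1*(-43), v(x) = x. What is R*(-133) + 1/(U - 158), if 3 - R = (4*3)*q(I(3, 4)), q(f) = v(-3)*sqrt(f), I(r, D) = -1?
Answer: -67831/170 - 4788*I ≈ -399.01 - 4788.0*I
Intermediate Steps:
U = -12 (U = -55 + 43 = -12)
q(f) = -3*sqrt(f)
R = 3 + 36*I (R = 3 - 4*3*(-3*I) = 3 - 12*(-3*I) = 3 - (-36)*I = 3 + 36*I ≈ 3.0 + 36.0*I)
R*(-133) + 1/(U - 158) = (3 + 36*I)*(-133) + 1/(-12 - 158) = (-399 - 4788*I) + 1/(-170) = (-399 - 4788*I) - 1/170 = -67831/170 - 4788*I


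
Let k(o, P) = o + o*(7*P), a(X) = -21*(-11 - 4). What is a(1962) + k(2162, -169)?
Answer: -2555169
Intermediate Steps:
a(X) = 315 (a(X) = -21*(-15) = 315)
k(o, P) = o + 7*P*o
a(1962) + k(2162, -169) = 315 + 2162*(1 + 7*(-169)) = 315 + 2162*(1 - 1183) = 315 + 2162*(-1182) = 315 - 2555484 = -2555169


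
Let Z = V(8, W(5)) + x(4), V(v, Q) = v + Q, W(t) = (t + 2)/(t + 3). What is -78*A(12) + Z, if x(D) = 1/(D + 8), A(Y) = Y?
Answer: -22249/24 ≈ -927.04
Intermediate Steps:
W(t) = (2 + t)/(3 + t)
x(D) = 1/(8 + D)
V(v, Q) = Q + v
Z = 215/24 (Z = ((2 + 5)/(3 + 5) + 8) + 1/(8 + 4) = (7/8 + 8) + 1/12 = 71/8 + 1/12 = 215/24 ≈ 8.9583)
-78*A(12) + Z = -78*12 + 215/24 = -936 + 215/24 = -22249/24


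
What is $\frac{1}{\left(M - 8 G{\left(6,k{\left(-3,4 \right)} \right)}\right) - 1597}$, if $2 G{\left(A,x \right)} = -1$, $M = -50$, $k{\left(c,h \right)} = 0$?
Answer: $- \frac{1}{1643} \approx -0.00060864$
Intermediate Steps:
$G{\left(A,x \right)} = - \frac{1}{2}$ ($G{\left(A,x \right)} = \frac{1}{2} \left(-1\right) = - \frac{1}{2}$)
$\frac{1}{\left(M - 8 G{\left(6,k{\left(-3,4 \right)} \right)}\right) - 1597} = \frac{1}{\left(-50 - -4\right) - 1597} = \frac{1}{\left(-50 + 4\right) - 1597} = \frac{1}{-46 - 1597} = \frac{1}{-1643} = - \frac{1}{1643}$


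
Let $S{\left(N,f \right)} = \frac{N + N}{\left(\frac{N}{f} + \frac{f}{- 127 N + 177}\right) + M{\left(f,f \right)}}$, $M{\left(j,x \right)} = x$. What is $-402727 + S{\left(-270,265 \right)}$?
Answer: $- \frac{97106398374337}{241120921} \approx -4.0273 \cdot 10^{5}$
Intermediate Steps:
$S{\left(N,f \right)} = \frac{2 N}{f + \frac{N}{f} + \frac{f}{177 - 127 N}}$ ($S{\left(N,f \right)} = \frac{N + N}{\left(\frac{N}{f} + \frac{f}{- 127 N + 177}\right) + f} = \frac{2 N}{\left(\frac{N}{f} + \frac{f}{177 - 127 N}\right) + f} = \frac{2 N}{f + \frac{N}{f} + \frac{f}{177 - 127 N}}$)
$-402727 + S{\left(-270,265 \right)} = -402727 + 2 \left(-270\right) 265 \frac{1}{- 178 \cdot 265^{2} - -47790 + 127 \left(-270\right)^{2} + 127 \left(-270\right) 265^{2}} \left(-177 + 127 \left(-270\right)\right) = -402727 + 2 \left(-270\right) 265 \frac{1}{\left(-178\right) 70225 + 47790 + 127 \cdot 72900 + 127 \left(-270\right) 70225} \left(-177 - 34290\right) = -402727 + 2 \left(-270\right) 265 \frac{1}{-12500050 + 47790 + 9258300 - 2408015250} \left(-34467\right) = -402727 + 2 \left(-270\right) 265 \frac{1}{-2411209210} \left(-34467\right) = -402727 + 2 \left(-270\right) 265 \left(- \frac{1}{2411209210}\right) \left(-34467\right) = -402727 - \frac{493222770}{241120921} = - \frac{97106398374337}{241120921}$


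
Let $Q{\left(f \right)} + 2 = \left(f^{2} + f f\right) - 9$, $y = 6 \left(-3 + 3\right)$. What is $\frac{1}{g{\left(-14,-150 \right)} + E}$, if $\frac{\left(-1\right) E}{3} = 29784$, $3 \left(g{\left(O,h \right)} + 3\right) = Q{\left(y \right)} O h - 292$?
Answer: $- \frac{3}{291457} \approx -1.0293 \cdot 10^{-5}$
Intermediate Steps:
$y = 0$ ($y = 6 \cdot 0 = 0$)
$Q{\left(f \right)} = -11 + 2 f^{2}$ ($Q{\left(f \right)} = -2 - \left(9 - f^{2} - f f\right) = -2 + \left(\left(f^{2} + f^{2}\right) - 9\right) = -2 + \left(2 f^{2} - 9\right) = -2 + \left(-9 + 2 f^{2}\right) = -11 + 2 f^{2}$)
$g{\left(O,h \right)} = - \frac{301}{3} - \frac{11 O h}{3}$ ($g{\left(O,h \right)} = -3 + \frac{\left(-11 + 2 \cdot 0^{2}\right) O h - 292}{3} = -3 + \frac{\left(-11 + 2 \cdot 0\right) O h - 292}{3} = -3 + \frac{\left(-11 + 0\right) O h - 292}{3} = -3 + \frac{- 11 O h - 292}{3} = -3 + \frac{-292 - 11 O h}{3} = -3 - \left(\frac{292}{3} + \frac{11 O h}{3}\right) = - \frac{301}{3} - \frac{11 O h}{3}$)
$E = -89352$ ($E = \left(-3\right) 29784 = -89352$)
$\frac{1}{g{\left(-14,-150 \right)} + E} = \frac{1}{\left(- \frac{301}{3} - \left(- \frac{154}{3}\right) \left(-150\right)\right) - 89352} = \frac{1}{\left(- \frac{301}{3} - 7700\right) - 89352} = \frac{1}{- \frac{23401}{3} - 89352} = \frac{1}{- \frac{291457}{3}} = - \frac{3}{291457}$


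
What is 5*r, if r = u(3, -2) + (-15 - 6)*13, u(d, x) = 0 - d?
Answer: -1380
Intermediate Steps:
u(d, x) = -d
r = -276 (r = -1*3 + (-15 - 6)*13 = -3 - 21*13 = -3 - 273 = -276)
5*r = 5*(-276) = -1380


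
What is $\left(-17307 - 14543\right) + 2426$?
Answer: $-29424$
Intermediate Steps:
$\left(-17307 - 14543\right) + 2426 = -31850 + 2426 = -29424$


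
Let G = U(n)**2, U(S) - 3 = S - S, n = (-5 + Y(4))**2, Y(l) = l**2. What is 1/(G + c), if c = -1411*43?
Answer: -1/60664 ≈ -1.6484e-5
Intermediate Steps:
n = 121 (n = (-5 + 4**2)**2 = (-5 + 16)**2 = 11**2 = 121)
U(S) = 3 (U(S) = 3 + (S - S) = 3 + 0 = 3)
c = -60673
G = 9 (G = 3**2 = 9)
1/(G + c) = 1/(9 - 60673) = 1/(-60664) = -1/60664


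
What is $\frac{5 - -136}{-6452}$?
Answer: $- \frac{141}{6452} \approx -0.021854$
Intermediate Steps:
$\frac{5 - -136}{-6452} = \left(5 + 136\right) \left(- \frac{1}{6452}\right) = 141 \left(- \frac{1}{6452}\right) = - \frac{141}{6452}$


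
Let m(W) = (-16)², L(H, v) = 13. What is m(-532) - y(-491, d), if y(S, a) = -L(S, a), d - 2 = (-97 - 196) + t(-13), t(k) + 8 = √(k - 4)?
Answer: 269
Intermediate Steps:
t(k) = -8 + √(-4 + k) (t(k) = -8 + √(k - 4) = -8 + √(-4 + k))
d = -299 + I*√17 (d = 2 + ((-97 - 196) + (-8 + √(-4 - 13))) = 2 + (-293 + (-8 + √(-17))) = 2 + (-293 + (-8 + I*√17)) = 2 + (-301 + I*√17) = -299 + I*√17 ≈ -299.0 + 4.1231*I)
y(S, a) = -13 (y(S, a) = -1*13 = -13)
m(W) = 256
m(-532) - y(-491, d) = 256 - 1*(-13) = 256 + 13 = 269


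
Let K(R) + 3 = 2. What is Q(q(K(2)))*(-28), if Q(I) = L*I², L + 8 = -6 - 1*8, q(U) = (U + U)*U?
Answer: 2464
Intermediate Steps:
K(R) = -1 (K(R) = -3 + 2 = -1)
q(U) = 2*U² (q(U) = (2*U)*U = 2*U²)
L = -22 (L = -8 + (-6 - 1*8) = -8 + (-6 - 8) = -8 - 14 = -22)
Q(I) = -22*I²
Q(q(K(2)))*(-28) = -22*(2*(-1)²)²*(-28) = -22*(2*1)²*(-28) = -22*2²*(-28) = -22*4*(-28) = -88*(-28) = 2464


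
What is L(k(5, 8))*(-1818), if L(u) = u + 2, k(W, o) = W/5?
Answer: -5454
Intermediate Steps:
k(W, o) = W/5 (k(W, o) = W*(⅕) = W/5)
L(u) = 2 + u
L(k(5, 8))*(-1818) = (2 + (⅕)*5)*(-1818) = (2 + 1)*(-1818) = 3*(-1818) = -5454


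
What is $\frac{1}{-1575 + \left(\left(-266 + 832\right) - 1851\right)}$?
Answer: $- \frac{1}{2860} \approx -0.00034965$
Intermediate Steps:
$\frac{1}{-1575 + \left(\left(-266 + 832\right) - 1851\right)} = \frac{1}{-1575 + \left(566 - 1851\right)} = \frac{1}{-1575 - 1285} = \frac{1}{-2860} = - \frac{1}{2860}$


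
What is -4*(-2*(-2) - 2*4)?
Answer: 16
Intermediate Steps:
-4*(-2*(-2) - 2*4) = -4*(4 - 8) = -4*(-4) = 16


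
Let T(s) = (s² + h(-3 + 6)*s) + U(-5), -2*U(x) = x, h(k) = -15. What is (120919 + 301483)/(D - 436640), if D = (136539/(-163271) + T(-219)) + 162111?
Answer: -137931993884/72910734109 ≈ -1.8918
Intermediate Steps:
U(x) = -x/2
T(s) = 5/2 + s² - 15*s (T(s) = (s² - 15*s) - ½*(-5) = (s² - 15*s) + 5/2 = 5/2 + s² - 15*s)
D = 69670564771/326542 (D = (136539/(-163271) + (5/2 + (-219)² - 15*(-219))) + 162111 = (136539*(-1/163271) + (5/2 + 47961 + 3285)) + 162111 = (-136539/163271 + 102497/2) + 162111 = 16734514609/326542 + 162111 = 69670564771/326542 ≈ 2.1336e+5)
(120919 + 301483)/(D - 436640) = (120919 + 301483)/(69670564771/326542 - 436640) = 422402/(-72910734109/326542) = 422402*(-326542/72910734109) = -137931993884/72910734109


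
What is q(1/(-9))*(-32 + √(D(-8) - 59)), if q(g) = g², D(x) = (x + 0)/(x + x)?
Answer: -32/81 + I*√26/54 ≈ -0.39506 + 0.094426*I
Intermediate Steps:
D(x) = ½ (D(x) = x/((2*x)) = x*(1/(2*x)) = ½)
q(1/(-9))*(-32 + √(D(-8) - 59)) = (1/(-9))²*(-32 + √(½ - 59)) = (-⅑)²*(-32 + √(-117/2)) = (-32 + 3*I*√26/2)/81 = -32/81 + I*√26/54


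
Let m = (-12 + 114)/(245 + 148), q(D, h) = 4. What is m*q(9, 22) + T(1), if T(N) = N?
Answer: 267/131 ≈ 2.0382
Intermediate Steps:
m = 34/131 (m = 102/393 = 102*(1/393) = 34/131 ≈ 0.25954)
m*q(9, 22) + T(1) = (34/131)*4 + 1 = 136/131 + 1 = 267/131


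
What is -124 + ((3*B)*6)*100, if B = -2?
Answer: -3724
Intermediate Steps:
-124 + ((3*B)*6)*100 = -124 + ((3*(-2))*6)*100 = -124 - 6*6*100 = -124 - 36*100 = -124 - 3600 = -3724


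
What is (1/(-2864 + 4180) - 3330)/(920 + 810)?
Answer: -4382279/2276680 ≈ -1.9249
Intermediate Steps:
(1/(-2864 + 4180) - 3330)/(920 + 810) = (1/1316 - 3330)/1730 = (1/1316 - 3330)*(1/1730) = -4382279/1316*1/1730 = -4382279/2276680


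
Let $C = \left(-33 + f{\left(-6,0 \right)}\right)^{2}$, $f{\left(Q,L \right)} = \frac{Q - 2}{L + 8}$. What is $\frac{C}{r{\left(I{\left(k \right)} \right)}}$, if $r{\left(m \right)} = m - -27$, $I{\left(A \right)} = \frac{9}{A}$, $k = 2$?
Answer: $\frac{2312}{63} \approx 36.698$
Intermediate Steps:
$f{\left(Q,L \right)} = \frac{-2 + Q}{8 + L}$
$r{\left(m \right)} = 27 + m$ ($r{\left(m \right)} = m + 27 = 27 + m$)
$C = 1156$ ($C = \left(-33 + \frac{-2 - 6}{8 + 0}\right)^{2} = \left(-33 + \frac{1}{8} \left(-8\right)\right)^{2} = \left(-33 - 1\right)^{2} = \left(-34\right)^{2} = 1156$)
$\frac{C}{r{\left(I{\left(k \right)} \right)}} = \frac{1156}{27 + \frac{9}{2}} = \frac{1156}{\frac{63}{2}} = 1156 \cdot \frac{2}{63} = \frac{2312}{63}$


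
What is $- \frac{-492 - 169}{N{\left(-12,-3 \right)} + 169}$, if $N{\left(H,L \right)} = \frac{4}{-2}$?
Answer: $\frac{661}{167} \approx 3.9581$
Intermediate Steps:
$N{\left(H,L \right)} = -2$ ($N{\left(H,L \right)} = 4 \left(- \frac{1}{2}\right) = -2$)
$- \frac{-492 - 169}{N{\left(-12,-3 \right)} + 169} = - \frac{-492 - 169}{-2 + 169} = - \frac{-661}{167} = \left(-1\right) \left(- \frac{661}{167}\right) = \frac{661}{167}$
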